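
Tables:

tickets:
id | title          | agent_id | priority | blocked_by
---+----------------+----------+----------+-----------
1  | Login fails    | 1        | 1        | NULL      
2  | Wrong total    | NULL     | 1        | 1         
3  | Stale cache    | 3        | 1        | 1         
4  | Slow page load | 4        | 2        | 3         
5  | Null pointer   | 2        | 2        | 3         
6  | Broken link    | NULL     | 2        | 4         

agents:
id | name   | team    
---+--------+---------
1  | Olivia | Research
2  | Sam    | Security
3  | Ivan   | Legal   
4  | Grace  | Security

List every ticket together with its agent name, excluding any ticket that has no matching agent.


INNER JOIN keeps only tickets rows whose agent_id matches an id in agents. Walk through each ticket:
  - ticket 1 (Login fails): agent_id=1 -> matches Olivia
  - ticket 2 (Wrong total): agent_id=NULL, no match -> dropped
  - ticket 3 (Stale cache): agent_id=3 -> matches Ivan
  - ticket 4 (Slow page load): agent_id=4 -> matches Grace
  - ticket 5 (Null pointer): agent_id=2 -> matches Sam
  - ticket 6 (Broken link): agent_id=NULL, no match -> dropped
So 2 of 6 rows are dropped.

SQL:
SELECT a.title, b.name AS agent
FROM tickets a
INNER JOIN agents b ON a.agent_id = b.id

Result:
title          | agent 
---------------+-------
Login fails    | Olivia
Stale cache    | Ivan  
Slow page load | Grace 
Null pointer   | Sam   


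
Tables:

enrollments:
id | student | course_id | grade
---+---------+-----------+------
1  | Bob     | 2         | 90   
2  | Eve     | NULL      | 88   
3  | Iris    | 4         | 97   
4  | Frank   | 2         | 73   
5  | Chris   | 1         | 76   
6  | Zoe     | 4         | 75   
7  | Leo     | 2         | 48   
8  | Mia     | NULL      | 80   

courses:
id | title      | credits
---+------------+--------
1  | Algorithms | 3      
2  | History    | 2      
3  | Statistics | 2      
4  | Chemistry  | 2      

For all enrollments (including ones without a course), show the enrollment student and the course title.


LEFT JOIN keeps every row from enrollments (the left table); where course_id has no match in courses, the course columns become NULL. Walk through each enrollment:
  - enrollment 1 (Bob): course_id=2 -> matches History
  - enrollment 2 (Eve): course_id=NULL, no match -> kept with NULL
  - enrollment 3 (Iris): course_id=4 -> matches Chemistry
  - enrollment 4 (Frank): course_id=2 -> matches History
  - enrollment 5 (Chris): course_id=1 -> matches Algorithms
  - enrollment 6 (Zoe): course_id=4 -> matches Chemistry
  - enrollment 7 (Leo): course_id=2 -> matches History
  - enrollment 8 (Mia): course_id=NULL, no match -> kept with NULL
All 8 rows appear; 2 have NULL course.

SQL:
SELECT a.student, b.title AS course
FROM enrollments a
LEFT JOIN courses b ON a.course_id = b.id

Result:
student | course    
--------+-----------
Bob     | History   
Eve     | NULL      
Iris    | Chemistry 
Frank   | History   
Chris   | Algorithms
Zoe     | Chemistry 
Leo     | History   
Mia     | NULL      


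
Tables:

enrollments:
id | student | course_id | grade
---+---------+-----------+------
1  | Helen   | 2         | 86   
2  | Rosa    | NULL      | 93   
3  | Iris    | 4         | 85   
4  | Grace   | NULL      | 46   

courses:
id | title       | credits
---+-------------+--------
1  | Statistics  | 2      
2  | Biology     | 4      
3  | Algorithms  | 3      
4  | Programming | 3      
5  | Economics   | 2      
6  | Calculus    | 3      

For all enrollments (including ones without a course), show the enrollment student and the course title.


LEFT JOIN keeps every row from enrollments (the left table); where course_id has no match in courses, the course columns become NULL. Walk through each enrollment:
  - enrollment 1 (Helen): course_id=2 -> matches Biology
  - enrollment 2 (Rosa): course_id=NULL, no match -> kept with NULL
  - enrollment 3 (Iris): course_id=4 -> matches Programming
  - enrollment 4 (Grace): course_id=NULL, no match -> kept with NULL
All 4 rows appear; 2 have NULL course.

SQL:
SELECT a.student, b.title AS course
FROM enrollments a
LEFT JOIN courses b ON a.course_id = b.id

Result:
student | course     
--------+------------
Helen   | Biology    
Rosa    | NULL       
Iris    | Programming
Grace   | NULL       


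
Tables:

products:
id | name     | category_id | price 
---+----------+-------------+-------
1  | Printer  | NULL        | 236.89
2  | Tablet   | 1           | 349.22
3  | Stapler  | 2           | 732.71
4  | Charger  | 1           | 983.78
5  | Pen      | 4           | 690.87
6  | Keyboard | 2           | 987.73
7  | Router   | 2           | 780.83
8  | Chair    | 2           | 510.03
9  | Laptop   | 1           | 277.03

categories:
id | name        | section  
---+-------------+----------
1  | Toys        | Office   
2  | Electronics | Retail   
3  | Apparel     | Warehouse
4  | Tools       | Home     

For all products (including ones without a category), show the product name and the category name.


LEFT JOIN keeps every row from products (the left table); where category_id has no match in categories, the category columns become NULL. Walk through each product:
  - product 1 (Printer): category_id=NULL, no match -> kept with NULL
  - product 2 (Tablet): category_id=1 -> matches Toys
  - product 3 (Stapler): category_id=2 -> matches Electronics
  - product 4 (Charger): category_id=1 -> matches Toys
  - product 5 (Pen): category_id=4 -> matches Tools
  - product 6 (Keyboard): category_id=2 -> matches Electronics
  - product 7 (Router): category_id=2 -> matches Electronics
  - product 8 (Chair): category_id=2 -> matches Electronics
  - product 9 (Laptop): category_id=1 -> matches Toys
All 9 rows appear; 1 has NULL category.

SQL:
SELECT a.name, b.name AS category
FROM products a
LEFT JOIN categories b ON a.category_id = b.id

Result:
name     | category   
---------+------------
Printer  | NULL       
Tablet   | Toys       
Stapler  | Electronics
Charger  | Toys       
Pen      | Tools      
Keyboard | Electronics
Router   | Electronics
Chair    | Electronics
Laptop   | Toys       


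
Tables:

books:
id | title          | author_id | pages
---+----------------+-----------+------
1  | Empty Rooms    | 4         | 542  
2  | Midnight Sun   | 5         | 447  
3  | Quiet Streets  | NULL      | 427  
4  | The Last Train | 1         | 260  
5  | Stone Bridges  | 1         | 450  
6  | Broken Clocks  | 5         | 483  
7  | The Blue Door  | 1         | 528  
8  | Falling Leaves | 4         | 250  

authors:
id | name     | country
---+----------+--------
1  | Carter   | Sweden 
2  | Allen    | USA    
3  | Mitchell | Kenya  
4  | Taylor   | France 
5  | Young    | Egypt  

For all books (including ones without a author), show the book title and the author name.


LEFT JOIN keeps every row from books (the left table); where author_id has no match in authors, the author columns become NULL. Walk through each book:
  - book 1 (Empty Rooms): author_id=4 -> matches Taylor
  - book 2 (Midnight Sun): author_id=5 -> matches Young
  - book 3 (Quiet Streets): author_id=NULL, no match -> kept with NULL
  - book 4 (The Last Train): author_id=1 -> matches Carter
  - book 5 (Stone Bridges): author_id=1 -> matches Carter
  - book 6 (Broken Clocks): author_id=5 -> matches Young
  - book 7 (The Blue Door): author_id=1 -> matches Carter
  - book 8 (Falling Leaves): author_id=4 -> matches Taylor
All 8 rows appear; 1 has NULL author.

SQL:
SELECT a.title, b.name AS author
FROM books a
LEFT JOIN authors b ON a.author_id = b.id

Result:
title          | author
---------------+-------
Empty Rooms    | Taylor
Midnight Sun   | Young 
Quiet Streets  | NULL  
The Last Train | Carter
Stone Bridges  | Carter
Broken Clocks  | Young 
The Blue Door  | Carter
Falling Leaves | Taylor


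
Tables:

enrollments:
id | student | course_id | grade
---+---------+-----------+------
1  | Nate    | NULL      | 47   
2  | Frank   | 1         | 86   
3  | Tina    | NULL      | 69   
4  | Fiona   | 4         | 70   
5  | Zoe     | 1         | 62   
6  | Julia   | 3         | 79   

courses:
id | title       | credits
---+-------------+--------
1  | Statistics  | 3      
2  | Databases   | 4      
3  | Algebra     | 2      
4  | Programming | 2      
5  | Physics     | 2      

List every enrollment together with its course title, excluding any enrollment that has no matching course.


INNER JOIN keeps only enrollments rows whose course_id matches an id in courses. Walk through each enrollment:
  - enrollment 1 (Nate): course_id=NULL, no match -> dropped
  - enrollment 2 (Frank): course_id=1 -> matches Statistics
  - enrollment 3 (Tina): course_id=NULL, no match -> dropped
  - enrollment 4 (Fiona): course_id=4 -> matches Programming
  - enrollment 5 (Zoe): course_id=1 -> matches Statistics
  - enrollment 6 (Julia): course_id=3 -> matches Algebra
So 2 of 6 rows are dropped.

SQL:
SELECT a.student, b.title AS course
FROM enrollments a
INNER JOIN courses b ON a.course_id = b.id

Result:
student | course     
--------+------------
Frank   | Statistics 
Fiona   | Programming
Zoe     | Statistics 
Julia   | Algebra    


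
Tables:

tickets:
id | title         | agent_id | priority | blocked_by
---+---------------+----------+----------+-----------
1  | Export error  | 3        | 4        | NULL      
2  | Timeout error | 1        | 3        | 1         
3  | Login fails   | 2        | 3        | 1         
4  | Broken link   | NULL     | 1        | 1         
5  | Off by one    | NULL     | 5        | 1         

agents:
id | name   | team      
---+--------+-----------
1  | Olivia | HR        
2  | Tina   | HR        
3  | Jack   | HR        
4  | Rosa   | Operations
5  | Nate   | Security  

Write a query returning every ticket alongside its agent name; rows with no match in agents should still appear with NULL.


LEFT JOIN keeps every row from tickets (the left table); where agent_id has no match in agents, the agent columns become NULL. Walk through each ticket:
  - ticket 1 (Export error): agent_id=3 -> matches Jack
  - ticket 2 (Timeout error): agent_id=1 -> matches Olivia
  - ticket 3 (Login fails): agent_id=2 -> matches Tina
  - ticket 4 (Broken link): agent_id=NULL, no match -> kept with NULL
  - ticket 5 (Off by one): agent_id=NULL, no match -> kept with NULL
All 5 rows appear; 2 have NULL agent.

SQL:
SELECT a.title, b.name AS agent
FROM tickets a
LEFT JOIN agents b ON a.agent_id = b.id

Result:
title         | agent 
--------------+-------
Export error  | Jack  
Timeout error | Olivia
Login fails   | Tina  
Broken link   | NULL  
Off by one    | NULL  


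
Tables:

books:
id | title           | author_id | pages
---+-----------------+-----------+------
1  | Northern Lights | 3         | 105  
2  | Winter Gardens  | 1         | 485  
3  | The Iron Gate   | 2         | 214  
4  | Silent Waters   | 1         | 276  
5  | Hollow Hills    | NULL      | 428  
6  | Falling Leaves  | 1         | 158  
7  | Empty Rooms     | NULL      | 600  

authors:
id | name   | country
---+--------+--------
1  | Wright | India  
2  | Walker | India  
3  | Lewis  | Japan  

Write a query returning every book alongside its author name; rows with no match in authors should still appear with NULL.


LEFT JOIN keeps every row from books (the left table); where author_id has no match in authors, the author columns become NULL. Walk through each book:
  - book 1 (Northern Lights): author_id=3 -> matches Lewis
  - book 2 (Winter Gardens): author_id=1 -> matches Wright
  - book 3 (The Iron Gate): author_id=2 -> matches Walker
  - book 4 (Silent Waters): author_id=1 -> matches Wright
  - book 5 (Hollow Hills): author_id=NULL, no match -> kept with NULL
  - book 6 (Falling Leaves): author_id=1 -> matches Wright
  - book 7 (Empty Rooms): author_id=NULL, no match -> kept with NULL
All 7 rows appear; 2 have NULL author.

SQL:
SELECT a.title, b.name AS author
FROM books a
LEFT JOIN authors b ON a.author_id = b.id

Result:
title           | author
----------------+-------
Northern Lights | Lewis 
Winter Gardens  | Wright
The Iron Gate   | Walker
Silent Waters   | Wright
Hollow Hills    | NULL  
Falling Leaves  | Wright
Empty Rooms     | NULL  


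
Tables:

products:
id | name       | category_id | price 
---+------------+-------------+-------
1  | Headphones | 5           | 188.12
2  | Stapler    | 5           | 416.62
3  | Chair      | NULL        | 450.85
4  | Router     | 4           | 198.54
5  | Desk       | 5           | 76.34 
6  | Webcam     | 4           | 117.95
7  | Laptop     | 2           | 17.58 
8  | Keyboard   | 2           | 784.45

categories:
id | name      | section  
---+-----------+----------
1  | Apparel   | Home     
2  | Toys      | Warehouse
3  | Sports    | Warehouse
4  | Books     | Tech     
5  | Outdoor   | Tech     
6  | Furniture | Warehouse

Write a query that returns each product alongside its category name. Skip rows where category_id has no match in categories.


INNER JOIN keeps only products rows whose category_id matches an id in categories. Walk through each product:
  - product 1 (Headphones): category_id=5 -> matches Outdoor
  - product 2 (Stapler): category_id=5 -> matches Outdoor
  - product 3 (Chair): category_id=NULL, no match -> dropped
  - product 4 (Router): category_id=4 -> matches Books
  - product 5 (Desk): category_id=5 -> matches Outdoor
  - product 6 (Webcam): category_id=4 -> matches Books
  - product 7 (Laptop): category_id=2 -> matches Toys
  - product 8 (Keyboard): category_id=2 -> matches Toys
So 1 of 8 rows is dropped.

SQL:
SELECT a.name, b.name AS category
FROM products a
INNER JOIN categories b ON a.category_id = b.id

Result:
name       | category
-----------+---------
Headphones | Outdoor 
Stapler    | Outdoor 
Router     | Books   
Desk       | Outdoor 
Webcam     | Books   
Laptop     | Toys    
Keyboard   | Toys    


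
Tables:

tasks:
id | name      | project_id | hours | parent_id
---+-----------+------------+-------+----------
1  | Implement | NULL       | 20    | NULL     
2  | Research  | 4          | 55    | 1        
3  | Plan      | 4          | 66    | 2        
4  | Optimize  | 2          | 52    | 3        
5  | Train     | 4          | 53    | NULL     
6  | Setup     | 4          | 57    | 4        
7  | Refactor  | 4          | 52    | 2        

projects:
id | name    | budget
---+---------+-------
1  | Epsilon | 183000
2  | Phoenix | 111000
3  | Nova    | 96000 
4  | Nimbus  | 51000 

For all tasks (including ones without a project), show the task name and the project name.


LEFT JOIN keeps every row from tasks (the left table); where project_id has no match in projects, the project columns become NULL. Walk through each task:
  - task 1 (Implement): project_id=NULL, no match -> kept with NULL
  - task 2 (Research): project_id=4 -> matches Nimbus
  - task 3 (Plan): project_id=4 -> matches Nimbus
  - task 4 (Optimize): project_id=2 -> matches Phoenix
  - task 5 (Train): project_id=4 -> matches Nimbus
  - task 6 (Setup): project_id=4 -> matches Nimbus
  - task 7 (Refactor): project_id=4 -> matches Nimbus
All 7 rows appear; 1 has NULL project.

SQL:
SELECT a.name, b.name AS project
FROM tasks a
LEFT JOIN projects b ON a.project_id = b.id

Result:
name      | project
----------+--------
Implement | NULL   
Research  | Nimbus 
Plan      | Nimbus 
Optimize  | Phoenix
Train     | Nimbus 
Setup     | Nimbus 
Refactor  | Nimbus 


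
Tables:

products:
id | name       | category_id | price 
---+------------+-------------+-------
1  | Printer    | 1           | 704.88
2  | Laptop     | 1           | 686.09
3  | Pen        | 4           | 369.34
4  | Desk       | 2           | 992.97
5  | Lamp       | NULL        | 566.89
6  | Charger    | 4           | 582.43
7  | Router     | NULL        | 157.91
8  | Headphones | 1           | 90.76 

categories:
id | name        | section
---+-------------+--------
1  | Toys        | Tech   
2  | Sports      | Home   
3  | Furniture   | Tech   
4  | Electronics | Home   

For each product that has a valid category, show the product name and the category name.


INNER JOIN keeps only products rows whose category_id matches an id in categories. Walk through each product:
  - product 1 (Printer): category_id=1 -> matches Toys
  - product 2 (Laptop): category_id=1 -> matches Toys
  - product 3 (Pen): category_id=4 -> matches Electronics
  - product 4 (Desk): category_id=2 -> matches Sports
  - product 5 (Lamp): category_id=NULL, no match -> dropped
  - product 6 (Charger): category_id=4 -> matches Electronics
  - product 7 (Router): category_id=NULL, no match -> dropped
  - product 8 (Headphones): category_id=1 -> matches Toys
So 2 of 8 rows are dropped.

SQL:
SELECT a.name, b.name AS category
FROM products a
INNER JOIN categories b ON a.category_id = b.id

Result:
name       | category   
-----------+------------
Printer    | Toys       
Laptop     | Toys       
Pen        | Electronics
Desk       | Sports     
Charger    | Electronics
Headphones | Toys       


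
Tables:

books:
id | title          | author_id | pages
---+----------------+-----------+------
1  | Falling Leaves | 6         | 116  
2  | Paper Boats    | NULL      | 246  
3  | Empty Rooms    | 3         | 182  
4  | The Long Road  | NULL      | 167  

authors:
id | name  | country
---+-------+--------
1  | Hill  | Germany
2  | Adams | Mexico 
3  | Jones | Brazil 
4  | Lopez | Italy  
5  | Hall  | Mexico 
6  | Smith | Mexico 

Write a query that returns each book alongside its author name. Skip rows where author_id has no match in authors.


INNER JOIN keeps only books rows whose author_id matches an id in authors. Walk through each book:
  - book 1 (Falling Leaves): author_id=6 -> matches Smith
  - book 2 (Paper Boats): author_id=NULL, no match -> dropped
  - book 3 (Empty Rooms): author_id=3 -> matches Jones
  - book 4 (The Long Road): author_id=NULL, no match -> dropped
So 2 of 4 rows are dropped.

SQL:
SELECT a.title, b.name AS author
FROM books a
INNER JOIN authors b ON a.author_id = b.id

Result:
title          | author
---------------+-------
Falling Leaves | Smith 
Empty Rooms    | Jones 


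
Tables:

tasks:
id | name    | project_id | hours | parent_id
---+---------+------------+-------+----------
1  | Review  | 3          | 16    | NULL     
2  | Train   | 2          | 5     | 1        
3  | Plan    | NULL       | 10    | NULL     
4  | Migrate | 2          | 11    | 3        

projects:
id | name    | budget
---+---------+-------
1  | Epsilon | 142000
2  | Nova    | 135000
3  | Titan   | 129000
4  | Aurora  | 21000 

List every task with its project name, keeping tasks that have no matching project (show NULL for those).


LEFT JOIN keeps every row from tasks (the left table); where project_id has no match in projects, the project columns become NULL. Walk through each task:
  - task 1 (Review): project_id=3 -> matches Titan
  - task 2 (Train): project_id=2 -> matches Nova
  - task 3 (Plan): project_id=NULL, no match -> kept with NULL
  - task 4 (Migrate): project_id=2 -> matches Nova
All 4 rows appear; 1 has NULL project.

SQL:
SELECT a.name, b.name AS project
FROM tasks a
LEFT JOIN projects b ON a.project_id = b.id

Result:
name    | project
--------+--------
Review  | Titan  
Train   | Nova   
Plan    | NULL   
Migrate | Nova   


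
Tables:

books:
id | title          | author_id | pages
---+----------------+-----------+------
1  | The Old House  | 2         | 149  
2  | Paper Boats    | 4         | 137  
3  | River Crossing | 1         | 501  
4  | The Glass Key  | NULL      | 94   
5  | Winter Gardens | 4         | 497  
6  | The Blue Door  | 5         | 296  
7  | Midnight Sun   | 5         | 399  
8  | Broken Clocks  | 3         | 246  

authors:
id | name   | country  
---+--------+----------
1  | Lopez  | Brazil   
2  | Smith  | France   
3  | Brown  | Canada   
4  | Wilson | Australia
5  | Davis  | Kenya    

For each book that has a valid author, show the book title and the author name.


INNER JOIN keeps only books rows whose author_id matches an id in authors. Walk through each book:
  - book 1 (The Old House): author_id=2 -> matches Smith
  - book 2 (Paper Boats): author_id=4 -> matches Wilson
  - book 3 (River Crossing): author_id=1 -> matches Lopez
  - book 4 (The Glass Key): author_id=NULL, no match -> dropped
  - book 5 (Winter Gardens): author_id=4 -> matches Wilson
  - book 6 (The Blue Door): author_id=5 -> matches Davis
  - book 7 (Midnight Sun): author_id=5 -> matches Davis
  - book 8 (Broken Clocks): author_id=3 -> matches Brown
So 1 of 8 rows is dropped.

SQL:
SELECT a.title, b.name AS author
FROM books a
INNER JOIN authors b ON a.author_id = b.id

Result:
title          | author
---------------+-------
The Old House  | Smith 
Paper Boats    | Wilson
River Crossing | Lopez 
Winter Gardens | Wilson
The Blue Door  | Davis 
Midnight Sun   | Davis 
Broken Clocks  | Brown 


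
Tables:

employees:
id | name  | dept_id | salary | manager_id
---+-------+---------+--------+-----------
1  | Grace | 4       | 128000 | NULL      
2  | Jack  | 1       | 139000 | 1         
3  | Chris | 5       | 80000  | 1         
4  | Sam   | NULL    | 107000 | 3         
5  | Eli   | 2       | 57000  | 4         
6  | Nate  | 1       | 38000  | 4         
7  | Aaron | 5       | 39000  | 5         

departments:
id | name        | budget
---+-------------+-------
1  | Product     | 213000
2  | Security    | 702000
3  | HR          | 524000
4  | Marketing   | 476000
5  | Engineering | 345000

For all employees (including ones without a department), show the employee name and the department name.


LEFT JOIN keeps every row from employees (the left table); where dept_id has no match in departments, the department columns become NULL. Walk through each employee:
  - employee 1 (Grace): dept_id=4 -> matches Marketing
  - employee 2 (Jack): dept_id=1 -> matches Product
  - employee 3 (Chris): dept_id=5 -> matches Engineering
  - employee 4 (Sam): dept_id=NULL, no match -> kept with NULL
  - employee 5 (Eli): dept_id=2 -> matches Security
  - employee 6 (Nate): dept_id=1 -> matches Product
  - employee 7 (Aaron): dept_id=5 -> matches Engineering
All 7 rows appear; 1 has NULL department.

SQL:
SELECT a.name, b.name AS department
FROM employees a
LEFT JOIN departments b ON a.dept_id = b.id

Result:
name  | department 
------+------------
Grace | Marketing  
Jack  | Product    
Chris | Engineering
Sam   | NULL       
Eli   | Security   
Nate  | Product    
Aaron | Engineering


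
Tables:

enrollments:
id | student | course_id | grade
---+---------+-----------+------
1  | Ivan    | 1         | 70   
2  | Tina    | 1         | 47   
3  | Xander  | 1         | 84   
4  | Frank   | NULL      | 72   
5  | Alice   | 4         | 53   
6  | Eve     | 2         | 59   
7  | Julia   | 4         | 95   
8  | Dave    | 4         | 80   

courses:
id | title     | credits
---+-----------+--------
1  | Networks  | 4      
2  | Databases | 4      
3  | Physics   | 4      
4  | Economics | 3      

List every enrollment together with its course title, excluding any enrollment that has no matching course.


INNER JOIN keeps only enrollments rows whose course_id matches an id in courses. Walk through each enrollment:
  - enrollment 1 (Ivan): course_id=1 -> matches Networks
  - enrollment 2 (Tina): course_id=1 -> matches Networks
  - enrollment 3 (Xander): course_id=1 -> matches Networks
  - enrollment 4 (Frank): course_id=NULL, no match -> dropped
  - enrollment 5 (Alice): course_id=4 -> matches Economics
  - enrollment 6 (Eve): course_id=2 -> matches Databases
  - enrollment 7 (Julia): course_id=4 -> matches Economics
  - enrollment 8 (Dave): course_id=4 -> matches Economics
So 1 of 8 rows is dropped.

SQL:
SELECT a.student, b.title AS course
FROM enrollments a
INNER JOIN courses b ON a.course_id = b.id

Result:
student | course   
--------+----------
Ivan    | Networks 
Tina    | Networks 
Xander  | Networks 
Alice   | Economics
Eve     | Databases
Julia   | Economics
Dave    | Economics


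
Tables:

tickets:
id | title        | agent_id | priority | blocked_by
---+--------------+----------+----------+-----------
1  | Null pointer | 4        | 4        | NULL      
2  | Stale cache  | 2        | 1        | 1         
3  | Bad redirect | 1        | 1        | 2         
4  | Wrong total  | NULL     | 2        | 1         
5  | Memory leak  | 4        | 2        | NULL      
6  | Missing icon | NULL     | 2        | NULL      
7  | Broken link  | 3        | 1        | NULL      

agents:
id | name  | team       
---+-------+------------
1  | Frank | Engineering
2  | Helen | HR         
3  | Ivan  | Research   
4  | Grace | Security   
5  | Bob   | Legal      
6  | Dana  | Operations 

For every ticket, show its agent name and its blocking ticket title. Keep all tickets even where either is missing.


Two LEFT JOINs from the same base table tickets: one to agents via agent_id, one to tickets itself via blocked_by. Both are LEFT so every ticket is preserved.
Match against agents:
  - ticket 1 (Null pointer): agent_id=4 -> matches Grace
  - ticket 2 (Stale cache): agent_id=2 -> matches Helen
  - ticket 3 (Bad redirect): agent_id=1 -> matches Frank
  - ticket 4 (Wrong total): agent_id=NULL, no match -> kept with NULL
  - ticket 5 (Memory leak): agent_id=4 -> matches Grace
  - ticket 6 (Missing icon): agent_id=NULL, no match -> kept with NULL
  - ticket 7 (Broken link): agent_id=3 -> matches Ivan
Match against tickets (self):
  - ticket 1 (Null pointer): blocked_by=NULL -> NULL
  - ticket 2 (Stale cache): blocked_by=1 -> Null pointer
  - ticket 3 (Bad redirect): blocked_by=2 -> Stale cache
  - ticket 4 (Wrong total): blocked_by=1 -> Null pointer
  - ticket 5 (Memory leak): blocked_by=NULL -> NULL
  - ticket 6 (Missing icon): blocked_by=NULL -> NULL
  - ticket 7 (Broken link): blocked_by=NULL -> NULL

SQL:
SELECT a.title, b.name AS agent, c.title AS blocked_by
FROM tickets a
LEFT JOIN agents b ON a.agent_id = b.id
LEFT JOIN tickets c ON a.blocked_by = c.id

Result:
title        | agent | blocked_by  
-------------+-------+-------------
Null pointer | Grace | NULL        
Stale cache  | Helen | Null pointer
Bad redirect | Frank | Stale cache 
Wrong total  | NULL  | Null pointer
Memory leak  | Grace | NULL        
Missing icon | NULL  | NULL        
Broken link  | Ivan  | NULL        


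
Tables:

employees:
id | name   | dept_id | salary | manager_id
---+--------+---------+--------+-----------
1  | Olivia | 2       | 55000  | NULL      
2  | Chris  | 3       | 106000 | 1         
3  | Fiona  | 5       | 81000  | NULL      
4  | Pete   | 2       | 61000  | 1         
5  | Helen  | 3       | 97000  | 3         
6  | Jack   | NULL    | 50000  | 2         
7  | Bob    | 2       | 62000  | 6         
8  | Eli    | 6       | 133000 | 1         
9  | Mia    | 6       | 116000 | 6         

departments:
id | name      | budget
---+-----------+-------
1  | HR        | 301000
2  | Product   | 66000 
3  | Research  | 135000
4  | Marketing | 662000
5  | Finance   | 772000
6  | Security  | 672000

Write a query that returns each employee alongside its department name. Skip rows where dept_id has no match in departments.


INNER JOIN keeps only employees rows whose dept_id matches an id in departments. Walk through each employee:
  - employee 1 (Olivia): dept_id=2 -> matches Product
  - employee 2 (Chris): dept_id=3 -> matches Research
  - employee 3 (Fiona): dept_id=5 -> matches Finance
  - employee 4 (Pete): dept_id=2 -> matches Product
  - employee 5 (Helen): dept_id=3 -> matches Research
  - employee 6 (Jack): dept_id=NULL, no match -> dropped
  - employee 7 (Bob): dept_id=2 -> matches Product
  - employee 8 (Eli): dept_id=6 -> matches Security
  - employee 9 (Mia): dept_id=6 -> matches Security
So 1 of 9 rows is dropped.

SQL:
SELECT a.name, b.name AS department
FROM employees a
INNER JOIN departments b ON a.dept_id = b.id

Result:
name   | department
-------+-----------
Olivia | Product   
Chris  | Research  
Fiona  | Finance   
Pete   | Product   
Helen  | Research  
Bob    | Product   
Eli    | Security  
Mia    | Security  


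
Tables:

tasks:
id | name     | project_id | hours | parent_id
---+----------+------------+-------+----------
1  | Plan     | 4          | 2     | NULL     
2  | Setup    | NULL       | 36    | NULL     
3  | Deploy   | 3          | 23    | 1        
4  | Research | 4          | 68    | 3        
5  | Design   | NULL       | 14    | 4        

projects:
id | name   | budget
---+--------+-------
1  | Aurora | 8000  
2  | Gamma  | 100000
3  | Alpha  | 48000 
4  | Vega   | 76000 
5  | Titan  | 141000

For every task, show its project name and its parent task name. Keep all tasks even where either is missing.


Two LEFT JOINs from the same base table tasks: one to projects via project_id, one to tasks itself via parent_id. Both are LEFT so every task is preserved.
Match against projects:
  - task 1 (Plan): project_id=4 -> matches Vega
  - task 2 (Setup): project_id=NULL, no match -> kept with NULL
  - task 3 (Deploy): project_id=3 -> matches Alpha
  - task 4 (Research): project_id=4 -> matches Vega
  - task 5 (Design): project_id=NULL, no match -> kept with NULL
Match against tasks (self):
  - task 1 (Plan): parent_id=NULL -> NULL
  - task 2 (Setup): parent_id=NULL -> NULL
  - task 3 (Deploy): parent_id=1 -> Plan
  - task 4 (Research): parent_id=3 -> Deploy
  - task 5 (Design): parent_id=4 -> Research

SQL:
SELECT a.name, b.name AS project, c.name AS parent
FROM tasks a
LEFT JOIN projects b ON a.project_id = b.id
LEFT JOIN tasks c ON a.parent_id = c.id

Result:
name     | project | parent  
---------+---------+---------
Plan     | Vega    | NULL    
Setup    | NULL    | NULL    
Deploy   | Alpha   | Plan    
Research | Vega    | Deploy  
Design   | NULL    | Research


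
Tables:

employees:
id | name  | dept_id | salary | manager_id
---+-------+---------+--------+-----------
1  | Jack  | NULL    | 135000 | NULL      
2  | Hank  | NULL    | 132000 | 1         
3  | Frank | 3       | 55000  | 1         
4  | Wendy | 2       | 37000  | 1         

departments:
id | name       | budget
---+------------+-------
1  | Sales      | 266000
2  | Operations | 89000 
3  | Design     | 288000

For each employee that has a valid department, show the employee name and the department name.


INNER JOIN keeps only employees rows whose dept_id matches an id in departments. Walk through each employee:
  - employee 1 (Jack): dept_id=NULL, no match -> dropped
  - employee 2 (Hank): dept_id=NULL, no match -> dropped
  - employee 3 (Frank): dept_id=3 -> matches Design
  - employee 4 (Wendy): dept_id=2 -> matches Operations
So 2 of 4 rows are dropped.

SQL:
SELECT a.name, b.name AS department
FROM employees a
INNER JOIN departments b ON a.dept_id = b.id

Result:
name  | department
------+-----------
Frank | Design    
Wendy | Operations


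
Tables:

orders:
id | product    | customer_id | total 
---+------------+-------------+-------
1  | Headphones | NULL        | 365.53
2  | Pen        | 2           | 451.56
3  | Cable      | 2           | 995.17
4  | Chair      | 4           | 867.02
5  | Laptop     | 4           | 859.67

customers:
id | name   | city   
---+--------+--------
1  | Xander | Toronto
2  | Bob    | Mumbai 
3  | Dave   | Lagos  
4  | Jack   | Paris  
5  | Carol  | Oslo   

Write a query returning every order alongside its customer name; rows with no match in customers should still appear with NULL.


LEFT JOIN keeps every row from orders (the left table); where customer_id has no match in customers, the customer columns become NULL. Walk through each order:
  - order 1 (Headphones): customer_id=NULL, no match -> kept with NULL
  - order 2 (Pen): customer_id=2 -> matches Bob
  - order 3 (Cable): customer_id=2 -> matches Bob
  - order 4 (Chair): customer_id=4 -> matches Jack
  - order 5 (Laptop): customer_id=4 -> matches Jack
All 5 rows appear; 1 has NULL customer.

SQL:
SELECT a.product, b.name AS customer
FROM orders a
LEFT JOIN customers b ON a.customer_id = b.id

Result:
product    | customer
-----------+---------
Headphones | NULL    
Pen        | Bob     
Cable      | Bob     
Chair      | Jack    
Laptop     | Jack    


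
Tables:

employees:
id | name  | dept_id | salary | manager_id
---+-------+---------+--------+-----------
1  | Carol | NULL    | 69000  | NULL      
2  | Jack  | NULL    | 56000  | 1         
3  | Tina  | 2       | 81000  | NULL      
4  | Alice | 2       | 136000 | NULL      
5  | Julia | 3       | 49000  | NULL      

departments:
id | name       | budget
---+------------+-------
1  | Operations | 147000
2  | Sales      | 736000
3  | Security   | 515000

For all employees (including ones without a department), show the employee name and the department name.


LEFT JOIN keeps every row from employees (the left table); where dept_id has no match in departments, the department columns become NULL. Walk through each employee:
  - employee 1 (Carol): dept_id=NULL, no match -> kept with NULL
  - employee 2 (Jack): dept_id=NULL, no match -> kept with NULL
  - employee 3 (Tina): dept_id=2 -> matches Sales
  - employee 4 (Alice): dept_id=2 -> matches Sales
  - employee 5 (Julia): dept_id=3 -> matches Security
All 5 rows appear; 2 have NULL department.

SQL:
SELECT a.name, b.name AS department
FROM employees a
LEFT JOIN departments b ON a.dept_id = b.id

Result:
name  | department
------+-----------
Carol | NULL      
Jack  | NULL      
Tina  | Sales     
Alice | Sales     
Julia | Security  


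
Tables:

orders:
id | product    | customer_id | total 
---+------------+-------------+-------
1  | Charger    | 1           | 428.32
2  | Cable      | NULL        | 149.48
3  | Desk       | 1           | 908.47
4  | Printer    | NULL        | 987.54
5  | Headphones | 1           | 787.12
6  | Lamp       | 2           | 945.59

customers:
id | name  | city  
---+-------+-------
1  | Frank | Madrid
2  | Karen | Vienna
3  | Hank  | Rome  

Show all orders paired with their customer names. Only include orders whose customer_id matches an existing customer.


INNER JOIN keeps only orders rows whose customer_id matches an id in customers. Walk through each order:
  - order 1 (Charger): customer_id=1 -> matches Frank
  - order 2 (Cable): customer_id=NULL, no match -> dropped
  - order 3 (Desk): customer_id=1 -> matches Frank
  - order 4 (Printer): customer_id=NULL, no match -> dropped
  - order 5 (Headphones): customer_id=1 -> matches Frank
  - order 6 (Lamp): customer_id=2 -> matches Karen
So 2 of 6 rows are dropped.

SQL:
SELECT a.product, b.name AS customer
FROM orders a
INNER JOIN customers b ON a.customer_id = b.id

Result:
product    | customer
-----------+---------
Charger    | Frank   
Desk       | Frank   
Headphones | Frank   
Lamp       | Karen   


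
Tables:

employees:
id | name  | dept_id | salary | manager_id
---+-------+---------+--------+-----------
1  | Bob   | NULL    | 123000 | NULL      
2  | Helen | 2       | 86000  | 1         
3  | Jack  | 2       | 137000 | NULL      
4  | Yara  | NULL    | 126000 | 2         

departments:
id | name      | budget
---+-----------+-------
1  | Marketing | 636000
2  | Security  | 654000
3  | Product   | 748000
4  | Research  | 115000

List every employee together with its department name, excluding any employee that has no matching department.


INNER JOIN keeps only employees rows whose dept_id matches an id in departments. Walk through each employee:
  - employee 1 (Bob): dept_id=NULL, no match -> dropped
  - employee 2 (Helen): dept_id=2 -> matches Security
  - employee 3 (Jack): dept_id=2 -> matches Security
  - employee 4 (Yara): dept_id=NULL, no match -> dropped
So 2 of 4 rows are dropped.

SQL:
SELECT a.name, b.name AS department
FROM employees a
INNER JOIN departments b ON a.dept_id = b.id

Result:
name  | department
------+-----------
Helen | Security  
Jack  | Security  


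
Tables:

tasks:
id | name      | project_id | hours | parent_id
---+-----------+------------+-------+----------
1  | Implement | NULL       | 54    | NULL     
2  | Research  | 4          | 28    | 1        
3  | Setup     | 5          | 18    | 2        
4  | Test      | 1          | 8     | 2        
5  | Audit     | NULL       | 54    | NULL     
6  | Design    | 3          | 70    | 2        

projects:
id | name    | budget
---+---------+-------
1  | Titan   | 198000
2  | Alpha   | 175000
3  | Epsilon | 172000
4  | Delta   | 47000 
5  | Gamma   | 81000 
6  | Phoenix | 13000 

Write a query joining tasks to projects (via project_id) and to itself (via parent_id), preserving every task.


Two LEFT JOINs from the same base table tasks: one to projects via project_id, one to tasks itself via parent_id. Both are LEFT so every task is preserved.
Match against projects:
  - task 1 (Implement): project_id=NULL, no match -> kept with NULL
  - task 2 (Research): project_id=4 -> matches Delta
  - task 3 (Setup): project_id=5 -> matches Gamma
  - task 4 (Test): project_id=1 -> matches Titan
  - task 5 (Audit): project_id=NULL, no match -> kept with NULL
  - task 6 (Design): project_id=3 -> matches Epsilon
Match against tasks (self):
  - task 1 (Implement): parent_id=NULL -> NULL
  - task 2 (Research): parent_id=1 -> Implement
  - task 3 (Setup): parent_id=2 -> Research
  - task 4 (Test): parent_id=2 -> Research
  - task 5 (Audit): parent_id=NULL -> NULL
  - task 6 (Design): parent_id=2 -> Research

SQL:
SELECT a.name, b.name AS project, c.name AS parent
FROM tasks a
LEFT JOIN projects b ON a.project_id = b.id
LEFT JOIN tasks c ON a.parent_id = c.id

Result:
name      | project | parent   
----------+---------+----------
Implement | NULL    | NULL     
Research  | Delta   | Implement
Setup     | Gamma   | Research 
Test      | Titan   | Research 
Audit     | NULL    | NULL     
Design    | Epsilon | Research 


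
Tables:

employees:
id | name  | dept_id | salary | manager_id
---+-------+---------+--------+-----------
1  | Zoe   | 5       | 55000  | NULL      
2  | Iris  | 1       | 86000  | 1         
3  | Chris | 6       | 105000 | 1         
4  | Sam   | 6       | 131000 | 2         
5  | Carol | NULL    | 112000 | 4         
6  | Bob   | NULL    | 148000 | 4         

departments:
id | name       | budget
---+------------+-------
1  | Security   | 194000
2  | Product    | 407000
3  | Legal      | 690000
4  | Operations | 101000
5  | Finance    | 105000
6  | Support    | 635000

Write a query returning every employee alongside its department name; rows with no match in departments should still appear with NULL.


LEFT JOIN keeps every row from employees (the left table); where dept_id has no match in departments, the department columns become NULL. Walk through each employee:
  - employee 1 (Zoe): dept_id=5 -> matches Finance
  - employee 2 (Iris): dept_id=1 -> matches Security
  - employee 3 (Chris): dept_id=6 -> matches Support
  - employee 4 (Sam): dept_id=6 -> matches Support
  - employee 5 (Carol): dept_id=NULL, no match -> kept with NULL
  - employee 6 (Bob): dept_id=NULL, no match -> kept with NULL
All 6 rows appear; 2 have NULL department.

SQL:
SELECT a.name, b.name AS department
FROM employees a
LEFT JOIN departments b ON a.dept_id = b.id

Result:
name  | department
------+-----------
Zoe   | Finance   
Iris  | Security  
Chris | Support   
Sam   | Support   
Carol | NULL      
Bob   | NULL      


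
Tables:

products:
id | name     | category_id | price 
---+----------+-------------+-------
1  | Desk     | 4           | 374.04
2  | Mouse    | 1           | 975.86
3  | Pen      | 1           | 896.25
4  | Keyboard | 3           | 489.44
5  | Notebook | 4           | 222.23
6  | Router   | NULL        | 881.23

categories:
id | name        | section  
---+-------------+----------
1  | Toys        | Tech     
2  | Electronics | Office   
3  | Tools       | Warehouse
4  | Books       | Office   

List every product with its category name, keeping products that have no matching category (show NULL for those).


LEFT JOIN keeps every row from products (the left table); where category_id has no match in categories, the category columns become NULL. Walk through each product:
  - product 1 (Desk): category_id=4 -> matches Books
  - product 2 (Mouse): category_id=1 -> matches Toys
  - product 3 (Pen): category_id=1 -> matches Toys
  - product 4 (Keyboard): category_id=3 -> matches Tools
  - product 5 (Notebook): category_id=4 -> matches Books
  - product 6 (Router): category_id=NULL, no match -> kept with NULL
All 6 rows appear; 1 has NULL category.

SQL:
SELECT a.name, b.name AS category
FROM products a
LEFT JOIN categories b ON a.category_id = b.id

Result:
name     | category
---------+---------
Desk     | Books   
Mouse    | Toys    
Pen      | Toys    
Keyboard | Tools   
Notebook | Books   
Router   | NULL    
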